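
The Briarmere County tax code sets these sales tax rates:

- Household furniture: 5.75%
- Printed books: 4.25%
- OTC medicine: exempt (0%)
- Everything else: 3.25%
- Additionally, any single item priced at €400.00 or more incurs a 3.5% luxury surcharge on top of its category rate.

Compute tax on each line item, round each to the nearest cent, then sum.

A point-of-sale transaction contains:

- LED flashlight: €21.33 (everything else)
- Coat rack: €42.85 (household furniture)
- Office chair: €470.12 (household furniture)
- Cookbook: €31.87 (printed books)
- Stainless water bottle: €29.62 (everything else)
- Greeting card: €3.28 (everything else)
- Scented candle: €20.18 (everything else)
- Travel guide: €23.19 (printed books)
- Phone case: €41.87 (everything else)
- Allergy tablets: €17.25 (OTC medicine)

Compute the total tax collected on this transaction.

€52.07

LED flashlight €21.33: everything else → 3.25% → €0.69
Coat rack €42.85: household furniture → 5.75% → €2.46
Office chair €470.12: household furniture → 5.75% + 3.5% surcharge = 9.25% → €43.49
Cookbook €31.87: printed books → 4.25% → €1.35
Stainless water bottle €29.62: everything else → 3.25% → €0.96
Greeting card €3.28: everything else → 3.25% → €0.11
Scented candle €20.18: everything else → 3.25% → €0.66
Travel guide €23.19: printed books → 4.25% → €0.99
Phone case €41.87: everything else → 3.25% → €1.36
Allergy tablets €17.25: OTC medicine → 0% → €0.00
Total tax = €0.69 + €2.46 + €43.49 + €1.35 + €0.96 + €0.11 + €0.66 + €0.99 + €1.36 = €52.07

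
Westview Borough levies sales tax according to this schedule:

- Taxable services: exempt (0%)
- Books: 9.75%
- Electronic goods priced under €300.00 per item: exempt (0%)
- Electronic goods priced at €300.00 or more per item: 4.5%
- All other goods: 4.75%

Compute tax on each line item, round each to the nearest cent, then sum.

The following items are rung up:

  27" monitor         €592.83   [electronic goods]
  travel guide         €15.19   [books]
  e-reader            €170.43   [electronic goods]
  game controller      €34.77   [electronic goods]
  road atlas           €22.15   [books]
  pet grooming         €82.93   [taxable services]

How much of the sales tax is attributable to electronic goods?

27" monitor €592.83: electronic goods, €300.00 or more → 4.5% → €26.68
E-reader €170.43: electronic goods, under €300.00 → 0% → €0.00
Game controller €34.77: electronic goods, under €300.00 → 0% → €0.00
Tax on electronic goods = €26.68 + €0.00 + €0.00 = €26.68

€26.68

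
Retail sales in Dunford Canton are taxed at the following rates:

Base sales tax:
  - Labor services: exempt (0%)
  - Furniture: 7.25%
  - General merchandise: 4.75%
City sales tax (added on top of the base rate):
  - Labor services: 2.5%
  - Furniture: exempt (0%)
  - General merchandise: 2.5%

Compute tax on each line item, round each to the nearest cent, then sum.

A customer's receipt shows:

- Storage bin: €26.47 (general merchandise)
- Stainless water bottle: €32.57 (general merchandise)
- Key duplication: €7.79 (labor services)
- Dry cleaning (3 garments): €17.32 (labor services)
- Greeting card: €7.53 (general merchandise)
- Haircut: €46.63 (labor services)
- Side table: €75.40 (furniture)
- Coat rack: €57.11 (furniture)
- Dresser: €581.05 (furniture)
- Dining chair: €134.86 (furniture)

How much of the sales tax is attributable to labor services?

Key duplication €7.79: labor services → 0% + 2.5% city = 2.5% → €0.19
Dry cleaning (3 garments) €17.32: labor services → 0% + 2.5% city = 2.5% → €0.43
Haircut €46.63: labor services → 0% + 2.5% city = 2.5% → €1.17
Tax on labor services = €0.19 + €0.43 + €1.17 = €1.79

€1.79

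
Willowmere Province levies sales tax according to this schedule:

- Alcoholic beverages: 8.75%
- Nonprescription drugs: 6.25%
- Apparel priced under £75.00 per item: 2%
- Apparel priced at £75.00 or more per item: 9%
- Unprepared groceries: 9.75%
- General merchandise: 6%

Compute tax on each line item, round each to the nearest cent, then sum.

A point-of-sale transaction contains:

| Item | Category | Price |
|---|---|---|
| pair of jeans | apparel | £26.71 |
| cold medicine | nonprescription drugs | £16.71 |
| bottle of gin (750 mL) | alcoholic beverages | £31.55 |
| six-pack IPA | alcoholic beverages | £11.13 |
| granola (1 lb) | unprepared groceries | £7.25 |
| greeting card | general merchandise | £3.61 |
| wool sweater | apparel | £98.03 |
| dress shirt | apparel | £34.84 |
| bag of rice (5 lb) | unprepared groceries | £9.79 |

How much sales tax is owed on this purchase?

£16.70

Pair of jeans £26.71: apparel, under £75.00 → 2% → £0.53
Cold medicine £16.71: nonprescription drugs → 6.25% → £1.04
Bottle of gin (750 mL) £31.55: alcoholic beverages → 8.75% → £2.76
Six-pack IPA £11.13: alcoholic beverages → 8.75% → £0.97
Granola (1 lb) £7.25: unprepared groceries → 9.75% → £0.71
Greeting card £3.61: general merchandise → 6% → £0.22
Wool sweater £98.03: apparel, £75.00 or more → 9% → £8.82
Dress shirt £34.84: apparel, under £75.00 → 2% → £0.70
Bag of rice (5 lb) £9.79: unprepared groceries → 9.75% → £0.95
Total tax = £0.53 + £1.04 + £2.76 + £0.97 + £0.71 + £0.22 + £8.82 + £0.70 + £0.95 = £16.70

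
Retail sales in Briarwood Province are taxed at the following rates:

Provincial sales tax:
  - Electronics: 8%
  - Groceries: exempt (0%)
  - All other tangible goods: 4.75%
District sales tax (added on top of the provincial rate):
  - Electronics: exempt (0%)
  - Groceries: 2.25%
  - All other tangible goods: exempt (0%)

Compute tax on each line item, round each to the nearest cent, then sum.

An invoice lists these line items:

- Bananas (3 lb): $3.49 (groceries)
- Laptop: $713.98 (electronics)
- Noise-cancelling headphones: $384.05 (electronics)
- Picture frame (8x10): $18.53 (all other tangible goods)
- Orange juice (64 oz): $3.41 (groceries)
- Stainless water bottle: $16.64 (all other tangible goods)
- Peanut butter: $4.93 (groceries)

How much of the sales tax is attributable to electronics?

$87.84

Laptop $713.98: electronics → 8% + 0% district = 8% → $57.12
Noise-cancelling headphones $384.05: electronics → 8% + 0% district = 8% → $30.72
Tax on electronics = $57.12 + $30.72 = $87.84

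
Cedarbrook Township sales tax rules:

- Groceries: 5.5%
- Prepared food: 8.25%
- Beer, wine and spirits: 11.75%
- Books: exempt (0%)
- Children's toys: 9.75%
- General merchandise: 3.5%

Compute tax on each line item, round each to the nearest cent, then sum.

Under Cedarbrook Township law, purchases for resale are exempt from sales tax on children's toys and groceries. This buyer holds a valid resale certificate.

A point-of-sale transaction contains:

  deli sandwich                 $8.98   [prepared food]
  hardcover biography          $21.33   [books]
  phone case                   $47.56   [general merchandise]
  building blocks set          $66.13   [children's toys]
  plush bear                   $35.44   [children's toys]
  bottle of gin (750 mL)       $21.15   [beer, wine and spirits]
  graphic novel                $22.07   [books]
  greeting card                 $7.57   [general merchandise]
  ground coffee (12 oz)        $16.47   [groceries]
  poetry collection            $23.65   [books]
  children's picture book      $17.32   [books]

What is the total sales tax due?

$5.15

Deli sandwich $8.98: prepared food → 8.25% → $0.74
Hardcover biography $21.33: books → 0% → $0.00
Phone case $47.56: general merchandise → 3.5% → $1.66
Building blocks set $66.13: children's toys, buyer-exempt → 0% → $0.00
Plush bear $35.44: children's toys, buyer-exempt → 0% → $0.00
Bottle of gin (750 mL) $21.15: beer, wine and spirits → 11.75% → $2.49
Graphic novel $22.07: books → 0% → $0.00
Greeting card $7.57: general merchandise → 3.5% → $0.26
Ground coffee (12 oz) $16.47: groceries, buyer-exempt → 0% → $0.00
Poetry collection $23.65: books → 0% → $0.00
Children's picture book $17.32: books → 0% → $0.00
Total tax = $0.74 + $1.66 + $2.49 + $0.26 = $5.15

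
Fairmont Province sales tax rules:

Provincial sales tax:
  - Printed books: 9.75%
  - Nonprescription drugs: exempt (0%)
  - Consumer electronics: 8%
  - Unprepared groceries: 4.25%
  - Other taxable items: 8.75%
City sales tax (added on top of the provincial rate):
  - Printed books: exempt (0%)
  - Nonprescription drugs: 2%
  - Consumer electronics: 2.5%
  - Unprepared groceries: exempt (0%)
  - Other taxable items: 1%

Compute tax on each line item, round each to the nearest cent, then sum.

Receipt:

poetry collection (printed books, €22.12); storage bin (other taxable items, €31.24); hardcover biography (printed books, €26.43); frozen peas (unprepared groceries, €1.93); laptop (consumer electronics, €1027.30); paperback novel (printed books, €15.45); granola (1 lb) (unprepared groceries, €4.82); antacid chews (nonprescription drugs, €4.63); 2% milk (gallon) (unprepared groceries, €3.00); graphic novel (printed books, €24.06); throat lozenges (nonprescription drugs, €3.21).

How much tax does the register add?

€120.08

Poetry collection €22.12: printed books → 9.75% + 0% city = 9.75% → €2.16
Storage bin €31.24: other taxable items → 8.75% + 1% city = 9.75% → €3.05
Hardcover biography €26.43: printed books → 9.75% + 0% city = 9.75% → €2.58
Frozen peas €1.93: unprepared groceries → 4.25% + 0% city = 4.25% → €0.08
Laptop €1027.30: consumer electronics → 8% + 2.5% city = 10.5% → €107.87
Paperback novel €15.45: printed books → 9.75% + 0% city = 9.75% → €1.51
Granola (1 lb) €4.82: unprepared groceries → 4.25% + 0% city = 4.25% → €0.20
Antacid chews €4.63: nonprescription drugs → 0% + 2% city = 2% → €0.09
2% milk (gallon) €3.00: unprepared groceries → 4.25% + 0% city = 4.25% → €0.13
Graphic novel €24.06: printed books → 9.75% + 0% city = 9.75% → €2.35
Throat lozenges €3.21: nonprescription drugs → 0% + 2% city = 2% → €0.06
Total tax = €2.16 + €3.05 + €2.58 + €0.08 + €107.87 + €1.51 + €0.20 + €0.09 + €0.13 + €2.35 + €0.06 = €120.08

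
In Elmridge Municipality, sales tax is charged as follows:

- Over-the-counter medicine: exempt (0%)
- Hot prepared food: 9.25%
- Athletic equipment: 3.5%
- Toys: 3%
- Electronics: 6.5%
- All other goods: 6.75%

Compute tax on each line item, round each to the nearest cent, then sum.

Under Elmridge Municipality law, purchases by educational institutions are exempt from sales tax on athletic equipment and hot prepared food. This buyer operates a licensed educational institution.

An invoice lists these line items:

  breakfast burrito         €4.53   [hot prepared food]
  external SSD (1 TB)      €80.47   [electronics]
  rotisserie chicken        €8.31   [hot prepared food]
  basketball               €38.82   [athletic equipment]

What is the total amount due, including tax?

Breakfast burrito €4.53: hot prepared food, buyer-exempt → 0% → €0.00
External SSD (1 TB) €80.47: electronics → 6.5% → €5.23
Rotisserie chicken €8.31: hot prepared food, buyer-exempt → 0% → €0.00
Basketball €38.82: athletic equipment, buyer-exempt → 0% → €0.00
Subtotal = €132.13; tax = €5.23; total due = €137.36

€137.36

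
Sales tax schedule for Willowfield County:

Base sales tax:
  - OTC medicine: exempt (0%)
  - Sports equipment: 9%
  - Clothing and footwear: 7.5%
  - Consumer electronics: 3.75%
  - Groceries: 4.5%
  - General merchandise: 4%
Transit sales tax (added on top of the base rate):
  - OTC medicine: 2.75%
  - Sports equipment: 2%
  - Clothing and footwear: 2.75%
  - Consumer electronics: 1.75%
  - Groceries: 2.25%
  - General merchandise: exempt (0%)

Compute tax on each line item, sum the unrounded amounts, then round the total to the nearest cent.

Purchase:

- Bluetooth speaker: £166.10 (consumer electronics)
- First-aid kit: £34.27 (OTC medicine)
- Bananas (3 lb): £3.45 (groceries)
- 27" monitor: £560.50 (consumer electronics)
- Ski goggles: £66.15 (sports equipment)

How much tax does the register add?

Bluetooth speaker £166.10: consumer electronics → 3.75% + 1.75% transit = 5.5% → £9.1355
First-aid kit £34.27: OTC medicine → 0% + 2.75% transit = 2.75% → £0.942425
Bananas (3 lb) £3.45: groceries → 4.5% + 2.25% transit = 6.75% → £0.232875
27" monitor £560.50: consumer electronics → 3.75% + 1.75% transit = 5.5% → £30.8275
Ski goggles £66.15: sports equipment → 9% + 2% transit = 11% → £7.2765
Unrounded tax sum = £48.4148 → £48.41

£48.41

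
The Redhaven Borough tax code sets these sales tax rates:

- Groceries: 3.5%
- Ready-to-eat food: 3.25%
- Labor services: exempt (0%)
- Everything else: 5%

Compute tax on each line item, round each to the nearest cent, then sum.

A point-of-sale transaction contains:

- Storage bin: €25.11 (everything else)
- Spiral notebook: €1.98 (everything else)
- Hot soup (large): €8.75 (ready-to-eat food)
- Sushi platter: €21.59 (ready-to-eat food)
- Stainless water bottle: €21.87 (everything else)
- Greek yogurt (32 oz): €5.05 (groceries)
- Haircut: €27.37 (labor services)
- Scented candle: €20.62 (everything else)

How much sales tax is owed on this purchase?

€4.64

Storage bin €25.11: everything else → 5% → €1.26
Spiral notebook €1.98: everything else → 5% → €0.10
Hot soup (large) €8.75: ready-to-eat food → 3.25% → €0.28
Sushi platter €21.59: ready-to-eat food → 3.25% → €0.70
Stainless water bottle €21.87: everything else → 5% → €1.09
Greek yogurt (32 oz) €5.05: groceries → 3.5% → €0.18
Haircut €27.37: labor services → 0% → €0.00
Scented candle €20.62: everything else → 5% → €1.03
Total tax = €1.26 + €0.10 + €0.28 + €0.70 + €1.09 + €0.18 + €1.03 = €4.64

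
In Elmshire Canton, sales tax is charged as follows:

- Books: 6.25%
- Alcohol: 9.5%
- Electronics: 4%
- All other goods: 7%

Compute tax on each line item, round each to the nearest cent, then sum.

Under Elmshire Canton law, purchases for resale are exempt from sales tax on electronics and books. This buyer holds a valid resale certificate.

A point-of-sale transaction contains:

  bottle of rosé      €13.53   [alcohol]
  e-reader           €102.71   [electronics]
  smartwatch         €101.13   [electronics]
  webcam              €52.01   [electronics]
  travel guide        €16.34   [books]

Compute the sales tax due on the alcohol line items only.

€1.29

Bottle of rosé €13.53: alcohol → 9.5% → €1.29
Tax on alcohol = €1.29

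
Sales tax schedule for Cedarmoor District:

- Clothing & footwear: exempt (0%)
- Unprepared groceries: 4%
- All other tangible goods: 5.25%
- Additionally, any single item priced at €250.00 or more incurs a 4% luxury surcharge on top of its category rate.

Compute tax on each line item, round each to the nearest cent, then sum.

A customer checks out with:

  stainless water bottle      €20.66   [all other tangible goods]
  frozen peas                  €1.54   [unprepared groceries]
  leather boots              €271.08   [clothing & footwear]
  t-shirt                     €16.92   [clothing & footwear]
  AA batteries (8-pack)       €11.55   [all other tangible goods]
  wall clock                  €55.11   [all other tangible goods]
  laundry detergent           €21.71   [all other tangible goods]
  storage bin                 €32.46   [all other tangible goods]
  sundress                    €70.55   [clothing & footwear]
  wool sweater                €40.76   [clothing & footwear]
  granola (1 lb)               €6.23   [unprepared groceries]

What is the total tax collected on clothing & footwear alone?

€10.84

Leather boots €271.08: clothing & footwear → 0% + 4% surcharge = 4% → €10.84
T-shirt €16.92: clothing & footwear → 0% → €0.00
Sundress €70.55: clothing & footwear → 0% → €0.00
Wool sweater €40.76: clothing & footwear → 0% → €0.00
Tax on clothing & footwear = €10.84 + €0.00 + €0.00 + €0.00 = €10.84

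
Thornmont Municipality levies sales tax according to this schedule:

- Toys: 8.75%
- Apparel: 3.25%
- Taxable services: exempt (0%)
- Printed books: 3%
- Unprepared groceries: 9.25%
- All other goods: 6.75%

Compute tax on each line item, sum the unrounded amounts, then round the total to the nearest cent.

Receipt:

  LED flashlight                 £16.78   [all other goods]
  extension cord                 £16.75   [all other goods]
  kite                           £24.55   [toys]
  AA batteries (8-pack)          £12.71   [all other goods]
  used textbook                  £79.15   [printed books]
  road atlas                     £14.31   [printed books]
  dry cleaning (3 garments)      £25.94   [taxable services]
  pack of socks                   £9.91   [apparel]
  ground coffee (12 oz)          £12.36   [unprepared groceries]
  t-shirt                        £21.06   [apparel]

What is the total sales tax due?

£10.22

LED flashlight £16.78: all other goods → 6.75% → £1.13265
Extension cord £16.75: all other goods → 6.75% → £1.130625
Kite £24.55: toys → 8.75% → £2.148125
AA batteries (8-pack) £12.71: all other goods → 6.75% → £0.857925
Used textbook £79.15: printed books → 3% → £2.3745
Road atlas £14.31: printed books → 3% → £0.4293
Dry cleaning (3 garments) £25.94: taxable services → 0% → £0.00
Pack of socks £9.91: apparel → 3.25% → £0.322075
Ground coffee (12 oz) £12.36: unprepared groceries → 9.25% → £1.1433
T-shirt £21.06: apparel → 3.25% → £0.68445
Unrounded tax sum = £10.22295 → £10.22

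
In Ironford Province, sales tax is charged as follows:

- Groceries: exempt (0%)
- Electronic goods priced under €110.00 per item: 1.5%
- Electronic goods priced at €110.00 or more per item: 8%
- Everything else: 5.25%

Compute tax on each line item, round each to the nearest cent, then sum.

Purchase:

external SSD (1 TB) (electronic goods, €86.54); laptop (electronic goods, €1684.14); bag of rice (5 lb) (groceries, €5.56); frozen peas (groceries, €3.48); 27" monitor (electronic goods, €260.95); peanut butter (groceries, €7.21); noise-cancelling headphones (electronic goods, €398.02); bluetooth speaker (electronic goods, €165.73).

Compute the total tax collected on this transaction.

€202.01

External SSD (1 TB) €86.54: electronic goods, under €110.00 → 1.5% → €1.30
Laptop €1684.14: electronic goods, €110.00 or more → 8% → €134.73
Bag of rice (5 lb) €5.56: groceries → 0% → €0.00
Frozen peas €3.48: groceries → 0% → €0.00
27" monitor €260.95: electronic goods, €110.00 or more → 8% → €20.88
Peanut butter €7.21: groceries → 0% → €0.00
Noise-cancelling headphones €398.02: electronic goods, €110.00 or more → 8% → €31.84
Bluetooth speaker €165.73: electronic goods, €110.00 or more → 8% → €13.26
Total tax = €1.30 + €134.73 + €20.88 + €31.84 + €13.26 = €202.01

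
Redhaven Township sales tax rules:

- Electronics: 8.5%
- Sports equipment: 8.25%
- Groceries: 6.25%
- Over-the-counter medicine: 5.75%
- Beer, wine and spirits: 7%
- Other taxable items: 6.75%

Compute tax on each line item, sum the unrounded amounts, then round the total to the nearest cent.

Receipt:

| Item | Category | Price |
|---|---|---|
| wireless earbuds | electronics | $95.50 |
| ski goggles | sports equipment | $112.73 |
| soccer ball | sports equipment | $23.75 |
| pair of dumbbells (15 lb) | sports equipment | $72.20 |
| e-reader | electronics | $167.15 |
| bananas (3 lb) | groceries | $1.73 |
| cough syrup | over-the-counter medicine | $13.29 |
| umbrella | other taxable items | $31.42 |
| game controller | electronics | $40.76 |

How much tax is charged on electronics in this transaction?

$25.79

Wireless earbuds $95.50: electronics → 8.5% → $8.1175
E-reader $167.15: electronics → 8.5% → $14.20775
Game controller $40.76: electronics → 8.5% → $3.4646
Tax on electronics: unrounded sum = $25.78985 → $25.79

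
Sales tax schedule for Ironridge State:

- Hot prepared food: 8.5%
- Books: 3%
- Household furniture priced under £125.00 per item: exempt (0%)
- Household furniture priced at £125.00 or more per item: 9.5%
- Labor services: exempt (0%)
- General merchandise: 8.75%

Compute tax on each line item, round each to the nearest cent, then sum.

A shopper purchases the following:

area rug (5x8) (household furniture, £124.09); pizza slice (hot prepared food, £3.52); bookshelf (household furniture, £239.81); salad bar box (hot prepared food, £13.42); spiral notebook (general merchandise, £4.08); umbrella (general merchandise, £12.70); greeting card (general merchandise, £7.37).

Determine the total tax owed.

£26.33

Area rug (5x8) £124.09: household furniture, under £125.00 → 0% → £0.00
Pizza slice £3.52: hot prepared food → 8.5% → £0.30
Bookshelf £239.81: household furniture, £125.00 or more → 9.5% → £22.78
Salad bar box £13.42: hot prepared food → 8.5% → £1.14
Spiral notebook £4.08: general merchandise → 8.75% → £0.36
Umbrella £12.70: general merchandise → 8.75% → £1.11
Greeting card £7.37: general merchandise → 8.75% → £0.64
Total tax = £0.30 + £22.78 + £1.14 + £0.36 + £1.11 + £0.64 = £26.33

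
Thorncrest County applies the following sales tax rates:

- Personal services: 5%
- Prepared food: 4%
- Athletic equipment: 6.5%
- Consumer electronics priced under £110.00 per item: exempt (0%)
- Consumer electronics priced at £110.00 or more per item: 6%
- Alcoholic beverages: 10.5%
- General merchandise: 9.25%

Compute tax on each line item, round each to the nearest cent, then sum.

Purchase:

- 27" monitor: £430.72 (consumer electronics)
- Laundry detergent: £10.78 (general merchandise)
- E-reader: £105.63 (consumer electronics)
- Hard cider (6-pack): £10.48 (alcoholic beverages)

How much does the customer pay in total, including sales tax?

27" monitor £430.72: consumer electronics, £110.00 or more → 6% → £25.84
Laundry detergent £10.78: general merchandise → 9.25% → £1.00
E-reader £105.63: consumer electronics, under £110.00 → 0% → £0.00
Hard cider (6-pack) £10.48: alcoholic beverages → 10.5% → £1.10
Subtotal = £557.61; tax = £27.94; total due = £585.55

£585.55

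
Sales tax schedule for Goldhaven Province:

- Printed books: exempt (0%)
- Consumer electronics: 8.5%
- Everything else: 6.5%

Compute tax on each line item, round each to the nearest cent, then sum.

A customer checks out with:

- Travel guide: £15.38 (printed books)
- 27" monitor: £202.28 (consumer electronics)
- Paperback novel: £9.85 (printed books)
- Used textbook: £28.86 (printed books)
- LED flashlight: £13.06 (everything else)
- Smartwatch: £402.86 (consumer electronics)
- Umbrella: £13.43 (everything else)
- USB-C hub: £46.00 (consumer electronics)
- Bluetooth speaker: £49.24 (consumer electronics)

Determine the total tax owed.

£61.25

Travel guide £15.38: printed books → 0% → £0.00
27" monitor £202.28: consumer electronics → 8.5% → £17.19
Paperback novel £9.85: printed books → 0% → £0.00
Used textbook £28.86: printed books → 0% → £0.00
LED flashlight £13.06: everything else → 6.5% → £0.85
Smartwatch £402.86: consumer electronics → 8.5% → £34.24
Umbrella £13.43: everything else → 6.5% → £0.87
USB-C hub £46.00: consumer electronics → 8.5% → £3.91
Bluetooth speaker £49.24: consumer electronics → 8.5% → £4.19
Total tax = £17.19 + £0.85 + £34.24 + £0.87 + £3.91 + £4.19 = £61.25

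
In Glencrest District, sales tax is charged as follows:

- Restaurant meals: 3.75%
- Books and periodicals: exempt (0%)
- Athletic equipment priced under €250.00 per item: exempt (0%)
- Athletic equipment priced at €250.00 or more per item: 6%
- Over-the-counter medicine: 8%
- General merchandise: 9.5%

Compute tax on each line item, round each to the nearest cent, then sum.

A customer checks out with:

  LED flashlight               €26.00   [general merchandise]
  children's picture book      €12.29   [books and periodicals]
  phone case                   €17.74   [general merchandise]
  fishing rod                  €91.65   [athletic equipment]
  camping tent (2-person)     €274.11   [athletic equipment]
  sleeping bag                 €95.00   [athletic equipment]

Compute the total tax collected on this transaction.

€20.61

LED flashlight €26.00: general merchandise → 9.5% → €2.47
Children's picture book €12.29: books and periodicals → 0% → €0.00
Phone case €17.74: general merchandise → 9.5% → €1.69
Fishing rod €91.65: athletic equipment, under €250.00 → 0% → €0.00
Camping tent (2-person) €274.11: athletic equipment, €250.00 or more → 6% → €16.45
Sleeping bag €95.00: athletic equipment, under €250.00 → 0% → €0.00
Total tax = €2.47 + €1.69 + €16.45 = €20.61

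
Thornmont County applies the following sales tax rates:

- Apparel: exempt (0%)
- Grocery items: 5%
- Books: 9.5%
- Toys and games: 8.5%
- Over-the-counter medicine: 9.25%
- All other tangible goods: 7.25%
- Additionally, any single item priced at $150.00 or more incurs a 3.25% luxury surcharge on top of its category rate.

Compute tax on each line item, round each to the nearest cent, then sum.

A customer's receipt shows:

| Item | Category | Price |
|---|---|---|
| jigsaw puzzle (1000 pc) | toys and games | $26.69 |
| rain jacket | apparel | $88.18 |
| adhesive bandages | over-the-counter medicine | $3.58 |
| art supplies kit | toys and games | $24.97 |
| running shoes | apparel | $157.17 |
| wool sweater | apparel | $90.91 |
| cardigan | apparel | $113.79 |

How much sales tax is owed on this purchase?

$9.83

Jigsaw puzzle (1000 pc) $26.69: toys and games → 8.5% → $2.27
Rain jacket $88.18: apparel → 0% → $0.00
Adhesive bandages $3.58: over-the-counter medicine → 9.25% → $0.33
Art supplies kit $24.97: toys and games → 8.5% → $2.12
Running shoes $157.17: apparel → 0% + 3.25% surcharge = 3.25% → $5.11
Wool sweater $90.91: apparel → 0% → $0.00
Cardigan $113.79: apparel → 0% → $0.00
Total tax = $2.27 + $0.33 + $2.12 + $5.11 = $9.83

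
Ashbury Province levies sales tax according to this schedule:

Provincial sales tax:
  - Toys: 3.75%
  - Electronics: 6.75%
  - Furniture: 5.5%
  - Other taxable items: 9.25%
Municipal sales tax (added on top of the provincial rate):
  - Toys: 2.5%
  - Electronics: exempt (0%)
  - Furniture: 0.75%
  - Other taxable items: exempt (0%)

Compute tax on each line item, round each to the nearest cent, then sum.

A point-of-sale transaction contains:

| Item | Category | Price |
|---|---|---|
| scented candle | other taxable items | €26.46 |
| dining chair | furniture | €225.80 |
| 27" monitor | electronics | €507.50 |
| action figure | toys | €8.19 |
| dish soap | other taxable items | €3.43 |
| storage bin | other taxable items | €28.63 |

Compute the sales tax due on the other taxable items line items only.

Scented candle €26.46: other taxable items → 9.25% + 0% municipal = 9.25% → €2.45
Dish soap €3.43: other taxable items → 9.25% + 0% municipal = 9.25% → €0.32
Storage bin €28.63: other taxable items → 9.25% + 0% municipal = 9.25% → €2.65
Tax on other taxable items = €2.45 + €0.32 + €2.65 = €5.42

€5.42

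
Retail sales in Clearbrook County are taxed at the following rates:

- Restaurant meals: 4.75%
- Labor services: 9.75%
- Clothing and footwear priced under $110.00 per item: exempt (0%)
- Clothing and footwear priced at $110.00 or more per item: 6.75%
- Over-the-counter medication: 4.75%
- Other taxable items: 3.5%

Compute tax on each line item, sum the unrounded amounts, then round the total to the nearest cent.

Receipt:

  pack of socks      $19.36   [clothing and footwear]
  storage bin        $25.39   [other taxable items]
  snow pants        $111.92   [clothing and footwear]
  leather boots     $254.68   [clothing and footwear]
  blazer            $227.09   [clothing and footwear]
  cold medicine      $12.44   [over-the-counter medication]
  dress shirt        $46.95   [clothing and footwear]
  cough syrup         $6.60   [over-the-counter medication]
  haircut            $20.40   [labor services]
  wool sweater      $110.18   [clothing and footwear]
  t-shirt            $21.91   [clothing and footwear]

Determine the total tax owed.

$51.29

Pack of socks $19.36: clothing and footwear, under $110.00 → 0% → $0.00
Storage bin $25.39: other taxable items → 3.5% → $0.88865
Snow pants $111.92: clothing and footwear, $110.00 or more → 6.75% → $7.5546
Leather boots $254.68: clothing and footwear, $110.00 or more → 6.75% → $17.1909
Blazer $227.09: clothing and footwear, $110.00 or more → 6.75% → $15.328575
Cold medicine $12.44: over-the-counter medication → 4.75% → $0.5909
Dress shirt $46.95: clothing and footwear, under $110.00 → 0% → $0.00
Cough syrup $6.60: over-the-counter medication → 4.75% → $0.3135
Haircut $20.40: labor services → 9.75% → $1.989
Wool sweater $110.18: clothing and footwear, $110.00 or more → 6.75% → $7.43715
T-shirt $21.91: clothing and footwear, under $110.00 → 0% → $0.00
Unrounded tax sum = $51.293275 → $51.29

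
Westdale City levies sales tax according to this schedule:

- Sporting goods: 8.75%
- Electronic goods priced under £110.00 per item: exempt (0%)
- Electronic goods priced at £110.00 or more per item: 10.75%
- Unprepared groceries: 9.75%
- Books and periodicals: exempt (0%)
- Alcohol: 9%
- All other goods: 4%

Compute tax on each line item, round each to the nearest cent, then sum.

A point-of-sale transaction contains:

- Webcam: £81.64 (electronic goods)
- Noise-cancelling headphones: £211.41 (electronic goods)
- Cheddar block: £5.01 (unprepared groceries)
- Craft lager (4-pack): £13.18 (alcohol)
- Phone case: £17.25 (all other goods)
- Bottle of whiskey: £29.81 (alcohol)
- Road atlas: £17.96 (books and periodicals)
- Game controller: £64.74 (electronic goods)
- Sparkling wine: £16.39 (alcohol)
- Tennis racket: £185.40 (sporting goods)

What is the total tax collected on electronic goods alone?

£22.73

Webcam £81.64: electronic goods, under £110.00 → 0% → £0.00
Noise-cancelling headphones £211.41: electronic goods, £110.00 or more → 10.75% → £22.73
Game controller £64.74: electronic goods, under £110.00 → 0% → £0.00
Tax on electronic goods = £0.00 + £22.73 + £0.00 = £22.73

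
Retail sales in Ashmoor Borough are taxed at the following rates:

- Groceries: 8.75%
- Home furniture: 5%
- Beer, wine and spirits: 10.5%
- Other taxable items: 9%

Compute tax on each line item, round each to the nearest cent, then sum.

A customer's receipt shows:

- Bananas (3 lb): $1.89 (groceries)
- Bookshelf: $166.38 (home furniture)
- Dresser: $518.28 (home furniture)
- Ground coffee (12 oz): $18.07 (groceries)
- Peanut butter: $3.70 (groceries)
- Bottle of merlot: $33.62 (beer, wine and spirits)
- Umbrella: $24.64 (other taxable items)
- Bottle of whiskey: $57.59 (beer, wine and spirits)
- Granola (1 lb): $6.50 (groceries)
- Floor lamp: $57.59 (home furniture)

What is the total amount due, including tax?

$939.81

Bananas (3 lb) $1.89: groceries → 8.75% → $0.17
Bookshelf $166.38: home furniture → 5% → $8.32
Dresser $518.28: home furniture → 5% → $25.91
Ground coffee (12 oz) $18.07: groceries → 8.75% → $1.58
Peanut butter $3.70: groceries → 8.75% → $0.32
Bottle of merlot $33.62: beer, wine and spirits → 10.5% → $3.53
Umbrella $24.64: other taxable items → 9% → $2.22
Bottle of whiskey $57.59: beer, wine and spirits → 10.5% → $6.05
Granola (1 lb) $6.50: groceries → 8.75% → $0.57
Floor lamp $57.59: home furniture → 5% → $2.88
Subtotal = $888.26; tax = $51.55; total due = $939.81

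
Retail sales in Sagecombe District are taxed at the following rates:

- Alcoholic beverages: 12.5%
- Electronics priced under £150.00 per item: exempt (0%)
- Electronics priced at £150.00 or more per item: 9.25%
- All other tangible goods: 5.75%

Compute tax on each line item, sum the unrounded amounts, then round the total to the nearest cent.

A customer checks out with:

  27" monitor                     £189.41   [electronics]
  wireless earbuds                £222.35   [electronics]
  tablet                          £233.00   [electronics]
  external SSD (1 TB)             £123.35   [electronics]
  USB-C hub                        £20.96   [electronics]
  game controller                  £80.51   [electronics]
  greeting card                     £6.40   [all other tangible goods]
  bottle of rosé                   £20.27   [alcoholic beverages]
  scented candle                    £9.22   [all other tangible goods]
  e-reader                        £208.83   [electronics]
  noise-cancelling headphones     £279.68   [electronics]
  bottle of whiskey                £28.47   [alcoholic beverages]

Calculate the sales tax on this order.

27" monitor £189.41: electronics, £150.00 or more → 9.25% → £17.520425
Wireless earbuds £222.35: electronics, £150.00 or more → 9.25% → £20.567375
Tablet £233.00: electronics, £150.00 or more → 9.25% → £21.5525
External SSD (1 TB) £123.35: electronics, under £150.00 → 0% → £0.00
USB-C hub £20.96: electronics, under £150.00 → 0% → £0.00
Game controller £80.51: electronics, under £150.00 → 0% → £0.00
Greeting card £6.40: all other tangible goods → 5.75% → £0.368
Bottle of rosé £20.27: alcoholic beverages → 12.5% → £2.53375
Scented candle £9.22: all other tangible goods → 5.75% → £0.53015
E-reader £208.83: electronics, £150.00 or more → 9.25% → £19.316775
Noise-cancelling headphones £279.68: electronics, £150.00 or more → 9.25% → £25.8704
Bottle of whiskey £28.47: alcoholic beverages → 12.5% → £3.55875
Unrounded tax sum = £111.818125 → £111.82

£111.82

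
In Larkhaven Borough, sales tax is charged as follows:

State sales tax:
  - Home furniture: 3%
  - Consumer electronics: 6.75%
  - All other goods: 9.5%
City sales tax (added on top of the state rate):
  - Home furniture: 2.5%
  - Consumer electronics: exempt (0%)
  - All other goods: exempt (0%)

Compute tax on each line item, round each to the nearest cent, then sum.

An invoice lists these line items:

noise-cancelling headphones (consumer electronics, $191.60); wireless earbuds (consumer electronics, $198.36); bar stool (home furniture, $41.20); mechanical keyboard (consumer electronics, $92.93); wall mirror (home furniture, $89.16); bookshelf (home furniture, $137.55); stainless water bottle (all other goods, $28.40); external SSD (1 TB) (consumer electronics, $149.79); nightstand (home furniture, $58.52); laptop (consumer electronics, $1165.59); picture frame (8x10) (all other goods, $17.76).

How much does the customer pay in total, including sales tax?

$2314.59

Noise-cancelling headphones $191.60: consumer electronics → 6.75% + 0% city = 6.75% → $12.93
Wireless earbuds $198.36: consumer electronics → 6.75% + 0% city = 6.75% → $13.39
Bar stool $41.20: home furniture → 3% + 2.5% city = 5.5% → $2.27
Mechanical keyboard $92.93: consumer electronics → 6.75% + 0% city = 6.75% → $6.27
Wall mirror $89.16: home furniture → 3% + 2.5% city = 5.5% → $4.90
Bookshelf $137.55: home furniture → 3% + 2.5% city = 5.5% → $7.57
Stainless water bottle $28.40: all other goods → 9.5% + 0% city = 9.5% → $2.70
External SSD (1 TB) $149.79: consumer electronics → 6.75% + 0% city = 6.75% → $10.11
Nightstand $58.52: home furniture → 3% + 2.5% city = 5.5% → $3.22
Laptop $1165.59: consumer electronics → 6.75% + 0% city = 6.75% → $78.68
Picture frame (8x10) $17.76: all other goods → 9.5% + 0% city = 9.5% → $1.69
Subtotal = $2170.86; tax = $143.73; total due = $2314.59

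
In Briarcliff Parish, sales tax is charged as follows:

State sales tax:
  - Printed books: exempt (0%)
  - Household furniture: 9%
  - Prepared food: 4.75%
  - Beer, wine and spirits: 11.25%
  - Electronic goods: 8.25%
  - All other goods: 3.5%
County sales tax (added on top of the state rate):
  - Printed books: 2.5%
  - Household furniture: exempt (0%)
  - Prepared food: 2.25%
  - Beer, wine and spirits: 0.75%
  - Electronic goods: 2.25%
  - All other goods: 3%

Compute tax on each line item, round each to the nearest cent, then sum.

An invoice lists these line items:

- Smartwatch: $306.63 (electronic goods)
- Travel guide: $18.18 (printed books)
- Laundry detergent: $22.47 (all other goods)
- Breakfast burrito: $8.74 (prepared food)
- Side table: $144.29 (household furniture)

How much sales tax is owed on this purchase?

$47.71

Smartwatch $306.63: electronic goods → 8.25% + 2.25% county = 10.5% → $32.20
Travel guide $18.18: printed books → 0% + 2.5% county = 2.5% → $0.45
Laundry detergent $22.47: all other goods → 3.5% + 3% county = 6.5% → $1.46
Breakfast burrito $8.74: prepared food → 4.75% + 2.25% county = 7% → $0.61
Side table $144.29: household furniture → 9% + 0% county = 9% → $12.99
Total tax = $32.20 + $0.45 + $1.46 + $0.61 + $12.99 = $47.71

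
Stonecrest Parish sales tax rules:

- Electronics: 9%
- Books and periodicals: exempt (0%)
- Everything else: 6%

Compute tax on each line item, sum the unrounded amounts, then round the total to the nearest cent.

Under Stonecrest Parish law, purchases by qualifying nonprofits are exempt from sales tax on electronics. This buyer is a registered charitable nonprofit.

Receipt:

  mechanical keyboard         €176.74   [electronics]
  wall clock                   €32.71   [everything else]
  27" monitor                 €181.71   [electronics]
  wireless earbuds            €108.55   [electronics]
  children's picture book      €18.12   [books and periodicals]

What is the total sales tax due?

Mechanical keyboard €176.74: electronics, buyer-exempt → 0% → €0.00
Wall clock €32.71: everything else → 6% → €1.9626
27" monitor €181.71: electronics, buyer-exempt → 0% → €0.00
Wireless earbuds €108.55: electronics, buyer-exempt → 0% → €0.00
Children's picture book €18.12: books and periodicals → 0% → €0.00
Unrounded tax sum = €1.9626 → €1.96

€1.96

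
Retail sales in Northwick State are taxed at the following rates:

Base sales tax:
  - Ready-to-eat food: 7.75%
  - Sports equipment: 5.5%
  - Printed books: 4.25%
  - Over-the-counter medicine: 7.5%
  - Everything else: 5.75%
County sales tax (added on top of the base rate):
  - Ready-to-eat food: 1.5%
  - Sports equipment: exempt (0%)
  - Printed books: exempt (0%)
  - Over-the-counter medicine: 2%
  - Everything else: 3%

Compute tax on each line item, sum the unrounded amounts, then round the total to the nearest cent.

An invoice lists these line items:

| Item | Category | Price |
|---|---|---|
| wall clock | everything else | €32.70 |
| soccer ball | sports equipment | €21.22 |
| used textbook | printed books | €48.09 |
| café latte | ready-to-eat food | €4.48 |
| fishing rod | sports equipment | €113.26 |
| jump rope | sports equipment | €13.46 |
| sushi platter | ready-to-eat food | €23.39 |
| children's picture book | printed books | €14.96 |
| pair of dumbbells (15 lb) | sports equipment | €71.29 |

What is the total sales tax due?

€20.18

Wall clock €32.70: everything else → 5.75% + 3% county = 8.75% → €2.86125
Soccer ball €21.22: sports equipment → 5.5% + 0% county = 5.5% → €1.1671
Used textbook €48.09: printed books → 4.25% + 0% county = 4.25% → €2.043825
Café latte €4.48: ready-to-eat food → 7.75% + 1.5% county = 9.25% → €0.4144
Fishing rod €113.26: sports equipment → 5.5% + 0% county = 5.5% → €6.2293
Jump rope €13.46: sports equipment → 5.5% + 0% county = 5.5% → €0.7403
Sushi platter €23.39: ready-to-eat food → 7.75% + 1.5% county = 9.25% → €2.163575
Children's picture book €14.96: printed books → 4.25% + 0% county = 4.25% → €0.6358
Pair of dumbbells (15 lb) €71.29: sports equipment → 5.5% + 0% county = 5.5% → €3.92095
Unrounded tax sum = €20.1765 → €20.18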